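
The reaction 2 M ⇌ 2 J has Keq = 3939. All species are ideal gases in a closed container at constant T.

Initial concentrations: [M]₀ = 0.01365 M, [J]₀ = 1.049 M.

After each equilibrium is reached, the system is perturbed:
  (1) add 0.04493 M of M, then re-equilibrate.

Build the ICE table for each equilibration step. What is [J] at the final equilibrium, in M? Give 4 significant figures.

Q₀ = 5906 vs Keq = 3939 ⇒ Q>K, reverse
Step 1:
                   M          J
  I          0.01365      1.049
  C         0.003016  -0.003016
  E          0.01667      1.046
  solve Keq expr → x = -0.001508; check Q = 3939
Then add 0.04493 M of M.
Step 2:
                   M          J
  I           0.0616      1.046
  C         -0.04423    0.04423
  E          0.01737       1.09
  solve Keq expr → x = 0.02211; check Q = 3939

[J]_eq = 1.09 M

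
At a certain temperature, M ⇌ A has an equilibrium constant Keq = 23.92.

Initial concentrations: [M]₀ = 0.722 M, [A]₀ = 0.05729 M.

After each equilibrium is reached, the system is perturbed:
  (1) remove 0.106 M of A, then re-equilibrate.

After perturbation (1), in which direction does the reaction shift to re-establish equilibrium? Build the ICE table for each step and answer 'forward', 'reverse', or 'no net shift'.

Q₀ = 0.07935 vs Keq = 23.92 ⇒ Q<K, forward
Step 1:
                   M          A
  init         0.722    0.05729
  Δ          -0.6907     0.6907
  eq         0.03127      0.748
  solve Keq expr → x = 0.6907; check Q = 23.92
Then remove 0.106 M of A.
Step 2:
                   M          A
  init       0.03127      0.642
  Δ        -0.004254   0.004254
  eq         0.02702     0.6463
  solve Keq expr → x = 0.004254; check Q = 23.92

Direction: forward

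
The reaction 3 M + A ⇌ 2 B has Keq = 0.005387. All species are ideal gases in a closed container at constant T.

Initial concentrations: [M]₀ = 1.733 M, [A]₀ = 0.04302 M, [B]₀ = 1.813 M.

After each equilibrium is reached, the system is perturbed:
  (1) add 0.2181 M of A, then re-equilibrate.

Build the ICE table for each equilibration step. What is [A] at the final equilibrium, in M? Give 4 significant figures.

Q₀ = 14.68 vs Keq = 0.005387 ⇒ Q>K, reverse
Step 1:
                   M          A          B
  I            1.733    0.04302      1.813
  C            2.035     0.6785     -1.357
  E            3.768     0.7215     0.4561
  solve Keq expr → x = -0.6785; check Q = 0.005387
Then add 0.2181 M of A.
Step 2:
                   M          A          B
  I            3.768     0.9396     0.4561
  C         -0.06684   -0.02228    0.04456
  E            3.702     0.9173     0.5006
  solve Keq expr → x = 0.02228; check Q = 0.005387

[A]_eq = 0.9173 M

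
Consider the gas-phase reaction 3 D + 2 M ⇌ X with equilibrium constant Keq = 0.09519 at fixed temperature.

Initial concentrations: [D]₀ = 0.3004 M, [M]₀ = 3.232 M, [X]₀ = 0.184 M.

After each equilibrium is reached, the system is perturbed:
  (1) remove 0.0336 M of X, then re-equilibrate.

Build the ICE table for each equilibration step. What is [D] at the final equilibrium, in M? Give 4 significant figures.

[D]_eq = 0.4542 M

Q₀ = 0.6498 vs Keq = 0.09519 ⇒ Q>K, reverse
Step 1:
                  D         M         X
  I          0.3004     3.232     0.184
  C          0.1848    0.1232   -0.0616
  E          0.4852     3.355    0.1224
  solve Keq expr → x = -0.0616; check Q = 0.09519
Then remove 0.0336 M of X.
Step 2:
                  D         M         X
  I          0.4852     3.355    0.0888
  C        -0.03104  -0.02069   0.01035
  E          0.4542     3.335   0.09915
  solve Keq expr → x = 0.01035; check Q = 0.09519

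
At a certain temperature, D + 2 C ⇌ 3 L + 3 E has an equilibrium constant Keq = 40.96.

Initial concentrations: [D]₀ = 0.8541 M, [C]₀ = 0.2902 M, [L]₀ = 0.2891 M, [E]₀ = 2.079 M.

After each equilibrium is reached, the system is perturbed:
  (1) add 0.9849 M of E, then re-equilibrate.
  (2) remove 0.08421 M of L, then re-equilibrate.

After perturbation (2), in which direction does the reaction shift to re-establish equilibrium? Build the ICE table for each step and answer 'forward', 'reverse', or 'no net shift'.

Q₀ = 3.019 vs Keq = 40.96 ⇒ Q<K, forward
Step 1:
                    D           C           L           E
  I            0.8541      0.2902      0.2891       2.079
  C          -0.05509     -0.1102      0.1653      0.1653
  E             0.799        0.18      0.4544       2.244
  solve Keq expr → x = 0.05509; check Q = 40.96
Then add 0.9849 M of E.
Step 2:
                    D           C           L           E
  I             0.799        0.18      0.4544       3.229
  C           0.02409     0.04818    -0.07226    -0.07226
  E            0.8231      0.2282      0.3821       3.157
  solve Keq expr → x = -0.02409; check Q = 40.96
Then remove 0.08421 M of L.
Step 3:
                    D           C           L           E
  I            0.8231      0.2282      0.2979       3.157
  C          -0.01464    -0.02929     0.04393     0.04393
  E            0.8084      0.1989      0.3418       3.201
  solve Keq expr → x = 0.01464; check Q = 40.96

Direction: forward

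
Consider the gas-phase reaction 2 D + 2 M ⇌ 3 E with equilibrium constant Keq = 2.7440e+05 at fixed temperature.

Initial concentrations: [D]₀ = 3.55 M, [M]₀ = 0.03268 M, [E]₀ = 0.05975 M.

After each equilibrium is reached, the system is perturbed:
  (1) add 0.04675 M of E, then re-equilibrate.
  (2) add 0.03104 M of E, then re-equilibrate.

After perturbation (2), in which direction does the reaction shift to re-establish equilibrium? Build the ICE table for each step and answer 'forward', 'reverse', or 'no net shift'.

Q₀ = 0.01585 vs Keq = 2.7440e+05 ⇒ Q<K, forward
Step 1:
                  D         M         E
  Initial      3.55   0.03268   0.05975
  Change   -0.03266  -0.03266   0.04899
  Equil       3.517 1.9462e-05    0.1087
  solve Keq expr → x = 0.01633; check Q = 2.7440e+05
Then add 0.04675 M of E.
Step 2:
                  D         M         E
  Initial     3.517 1.9462e-05    0.1555
  Change  1.3809e-05 1.3809e-05 -2.0713e-05
  Equil       3.517 3.3271e-05    0.1555
  solve Keq expr → x = -6.9045e-06; check Q = 2.7440e+05
Then add 0.03104 M of E.
Step 3:
                  D         M         E
  Initial     3.517 3.3271e-05    0.1865
  Change  1.0440e-05 1.0440e-05 -1.5660e-05
  Equil       3.517 4.3711e-05    0.1865
  solve Keq expr → x = -5.2201e-06; check Q = 2.7440e+05

Direction: reverse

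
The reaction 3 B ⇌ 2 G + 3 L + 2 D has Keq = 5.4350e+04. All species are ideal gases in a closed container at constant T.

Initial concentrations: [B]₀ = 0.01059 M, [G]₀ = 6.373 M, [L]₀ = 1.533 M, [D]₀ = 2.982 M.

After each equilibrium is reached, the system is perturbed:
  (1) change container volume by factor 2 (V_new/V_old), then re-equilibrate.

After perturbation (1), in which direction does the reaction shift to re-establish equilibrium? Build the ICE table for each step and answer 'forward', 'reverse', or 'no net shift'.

Q₀ = 1.0956e+09 vs Keq = 5.4350e+04 ⇒ Q>K, reverse
Step 1:
                   B          G          L          D
  Initial    0.01059      6.373      1.533      2.982
  Change      0.2236    -0.1491    -0.2236    -0.1491
  Equil       0.2342      6.224      1.309      2.833
  solve Keq expr → x = -0.07453; check Q = 5.4350e+04
Then change container volume by factor 2 (V_new/V_old).
Step 2:
                   B          G          L          D
  Initial     0.1171      3.112     0.6547      1.416
  Change    -0.06453    0.04302    0.06453    0.04302
  Equil      0.05255      3.155     0.7192      1.459
  solve Keq expr → x = 0.02151; check Q = 5.4350e+04

Direction: forward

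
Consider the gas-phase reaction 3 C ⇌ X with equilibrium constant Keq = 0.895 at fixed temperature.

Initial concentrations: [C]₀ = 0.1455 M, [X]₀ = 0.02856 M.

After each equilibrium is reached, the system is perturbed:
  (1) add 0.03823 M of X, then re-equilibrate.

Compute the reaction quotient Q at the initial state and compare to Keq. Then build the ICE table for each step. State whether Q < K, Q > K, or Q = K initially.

Q₀ = 9.272 vs Keq = 0.895 ⇒ Q>K, reverse
Step 1:
                   C          X
  Initial     0.1455    0.02856
  Change     0.06177   -0.02059
  Equil       0.2073    0.00797
  solve Keq expr → x = -0.02059; check Q = 0.895
Then add 0.03823 M of X.
Step 2:
                   C          X
  Initial     0.2073     0.0462
  Change     0.07695   -0.02565
  Equil       0.2842    0.02055
  solve Keq expr → x = -0.02565; check Q = 0.895

Q₀ = 9.272; Q > K (proceeds reverse)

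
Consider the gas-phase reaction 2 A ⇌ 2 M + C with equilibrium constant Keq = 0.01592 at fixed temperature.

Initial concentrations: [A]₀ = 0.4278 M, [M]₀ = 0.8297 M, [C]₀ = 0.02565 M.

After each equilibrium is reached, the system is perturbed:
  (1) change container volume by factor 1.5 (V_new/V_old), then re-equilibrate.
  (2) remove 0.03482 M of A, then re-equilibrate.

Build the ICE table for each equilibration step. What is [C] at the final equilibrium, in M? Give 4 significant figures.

[C]_eq = 0.004352 M

Q₀ = 0.09648 vs Keq = 0.01592 ⇒ Q>K, reverse
Step 1:
                    A           M           C
  init         0.4278      0.8297     0.02565
  Δ           0.04012    -0.04012    -0.02006
  eq           0.4679      0.7896    0.005591
  solve Keq expr → x = -0.02006; check Q = 0.01592
Then change container volume by factor 1.5 (V_new/V_old).
Step 2:
                    A           M           C
  init         0.3119      0.5264    0.003727
  Δ          -0.00335     0.00335    0.001675
  eq           0.3086      0.5297    0.005403
  solve Keq expr → x = 0.001675; check Q = 0.01592
Then remove 0.03482 M of A.
Step 3:
                    A           M           C
  init         0.2738      0.5297    0.005403
  Δ          0.002101   -0.002101    -0.00105
  eq           0.2759      0.5276    0.004352
  solve Keq expr → x = -0.00105; check Q = 0.01592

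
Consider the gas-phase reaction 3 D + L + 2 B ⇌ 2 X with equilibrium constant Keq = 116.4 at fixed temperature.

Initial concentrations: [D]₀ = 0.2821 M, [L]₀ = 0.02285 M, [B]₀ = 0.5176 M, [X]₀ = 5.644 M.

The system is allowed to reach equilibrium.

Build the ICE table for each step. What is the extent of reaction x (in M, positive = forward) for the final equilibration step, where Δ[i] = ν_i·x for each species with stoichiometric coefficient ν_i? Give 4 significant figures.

x = -0.2322 M

Q₀ = 2.3179e+05 vs Keq = 116.4 ⇒ Q>K, reverse
Step 1:
                   D          L          B          X
  I           0.2821    0.02285     0.5176      5.644
  C           0.6965     0.2322     0.4644    -0.4644
  E           0.9786      0.255      0.982       5.18
  solve Keq expr → x = -0.2322; check Q = 116.4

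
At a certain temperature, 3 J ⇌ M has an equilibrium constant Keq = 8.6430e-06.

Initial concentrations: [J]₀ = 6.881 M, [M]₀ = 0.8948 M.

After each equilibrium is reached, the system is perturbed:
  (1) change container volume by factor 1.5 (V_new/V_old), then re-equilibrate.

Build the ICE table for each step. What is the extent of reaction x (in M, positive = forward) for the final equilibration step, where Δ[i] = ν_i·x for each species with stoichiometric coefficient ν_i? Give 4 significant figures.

x = -0.002773 M

Q₀ = 0.002746 vs Keq = 8.6430e-06 ⇒ Q>K, reverse
Step 1:
                  J         M
  I           6.881    0.8948
  C           2.662   -0.8873
  E           9.543  0.007511
  solve Keq expr → x = -0.8873; check Q = 8.6430e-06
Then change container volume by factor 1.5 (V_new/V_old).
Step 2:
                  J         M
  I           6.362  0.005007
  C        0.008319 -0.002773
  E            6.37  0.002234
  solve Keq expr → x = -0.002773; check Q = 8.6430e-06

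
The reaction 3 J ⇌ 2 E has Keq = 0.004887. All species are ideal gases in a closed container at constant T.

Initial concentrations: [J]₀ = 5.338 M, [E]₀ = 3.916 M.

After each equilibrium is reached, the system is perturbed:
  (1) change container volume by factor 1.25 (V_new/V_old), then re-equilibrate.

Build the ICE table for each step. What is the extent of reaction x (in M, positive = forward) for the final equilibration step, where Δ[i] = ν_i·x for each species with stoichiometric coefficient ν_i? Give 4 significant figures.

x = -0.05243 M

Q₀ = 0.1008 vs Keq = 0.004887 ⇒ Q>K, reverse
Step 1:
                  J         E
  Initial     5.338     3.916
  Change       3.24     -2.16
  Equil       8.578     1.756
  solve Keq expr → x = -1.08; check Q = 0.004887
Then change container volume by factor 1.25 (V_new/V_old).
Step 2:
                  J         E
  Initial     6.862     1.405
  Change     0.1573   -0.1049
  Equil       7.019       1.3
  solve Keq expr → x = -0.05243; check Q = 0.004887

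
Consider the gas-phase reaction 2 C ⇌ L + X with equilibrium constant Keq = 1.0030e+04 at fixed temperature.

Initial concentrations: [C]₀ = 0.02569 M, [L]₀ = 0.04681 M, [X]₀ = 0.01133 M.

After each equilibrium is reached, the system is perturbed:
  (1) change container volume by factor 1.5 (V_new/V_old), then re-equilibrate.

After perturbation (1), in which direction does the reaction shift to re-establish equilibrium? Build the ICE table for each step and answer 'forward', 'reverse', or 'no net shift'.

Direction: no net shift

Q₀ = 0.8036 vs Keq = 1.0030e+04 ⇒ Q<K, forward
Step 1:
                   C          L          X
  Initial    0.02569    0.04681    0.01133
  Change    -0.02531    0.01266    0.01266
  Equil   3.7711e-04    0.05947    0.02399
  solve Keq expr → x = 0.01266; check Q = 1.0030e+04
Then change container volume by factor 1.5 (V_new/V_old).
Step 2:
                   C          L          X
  Initial 2.5141e-04    0.03964    0.01599
  Change           0          0          0
  Equil   2.5141e-04    0.03964    0.01599
  solve Keq expr → x = 0; check Q = 1.0030e+04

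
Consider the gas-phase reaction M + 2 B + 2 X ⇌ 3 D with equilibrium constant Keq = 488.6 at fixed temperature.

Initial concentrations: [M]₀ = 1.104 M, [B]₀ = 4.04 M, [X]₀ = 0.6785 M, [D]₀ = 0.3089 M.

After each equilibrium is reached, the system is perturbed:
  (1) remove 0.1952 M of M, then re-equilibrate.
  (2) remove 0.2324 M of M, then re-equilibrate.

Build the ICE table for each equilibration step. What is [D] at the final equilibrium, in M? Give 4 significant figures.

[D]_eq = 1.278 M

Q₀ = 0.003553 vs Keq = 488.6 ⇒ Q<K, forward
Step 1:
                   M          B          X          D
  init         1.104       4.04     0.6785     0.3089
  Δ          -0.3281    -0.6562    -0.6562     0.9843
  eq          0.7759      3.384    0.02232      1.293
  solve Keq expr → x = 0.3281; check Q = 488.6
Then remove 0.1952 M of M.
Step 2:
                   M          B          X          D
  init        0.5807      3.384    0.02232      1.293
  Δ         0.001636   0.003272   0.003272  -0.004909
  eq          0.5823      3.387    0.02559      1.288
  solve Keq expr → x = -0.001636; check Q = 488.6
Then remove 0.2324 M of M.
Step 3:
                   M          B          X          D
  init        0.3499      3.387    0.02559      1.288
  Δ         0.003404   0.006807   0.006807   -0.01021
  eq          0.3533      3.394     0.0324      1.278
  solve Keq expr → x = -0.003404; check Q = 488.6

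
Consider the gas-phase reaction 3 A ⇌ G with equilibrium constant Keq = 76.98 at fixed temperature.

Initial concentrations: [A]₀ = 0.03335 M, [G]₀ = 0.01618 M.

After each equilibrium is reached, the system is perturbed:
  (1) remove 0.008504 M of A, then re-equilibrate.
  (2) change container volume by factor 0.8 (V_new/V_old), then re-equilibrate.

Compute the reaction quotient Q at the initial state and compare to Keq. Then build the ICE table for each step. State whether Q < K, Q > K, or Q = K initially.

Q₀ = 436.2; Q > K (proceeds reverse)

Q₀ = 436.2 vs Keq = 76.98 ⇒ Q>K, reverse
Step 1:
                    A           G
  init        0.03335     0.01618
  Δ           0.01774   -0.005914
  eq          0.05109     0.01027
  solve Keq expr → x = -0.005914; check Q = 76.98
Then remove 0.008504 M of A.
Step 2:
                    A           G
  init        0.04259     0.01027
  Δ          0.005353   -0.001784
  eq          0.04794    0.008482
  solve Keq expr → x = -0.001784; check Q = 76.98
Then change container volume by factor 0.8 (V_new/V_old).
Step 3:
                    A           G
  init        0.05993      0.0106
  Δ         -0.005475    0.001825
  eq          0.05445     0.01243
  solve Keq expr → x = 0.001825; check Q = 76.98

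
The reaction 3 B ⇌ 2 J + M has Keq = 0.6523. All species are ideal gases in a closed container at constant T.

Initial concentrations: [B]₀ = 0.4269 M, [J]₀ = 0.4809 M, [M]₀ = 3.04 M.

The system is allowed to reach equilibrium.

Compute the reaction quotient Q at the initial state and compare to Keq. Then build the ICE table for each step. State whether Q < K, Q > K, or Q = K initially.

Q₀ = 9.037; Q > K (proceeds reverse)

Q₀ = 9.037 vs Keq = 0.6523 ⇒ Q>K, reverse
Step 1:
                    B           J           M
  init         0.4269      0.4809        3.04
  Δ            0.2914     -0.1943    -0.09714
  eq           0.7183      0.2866       2.943
  solve Keq expr → x = -0.09714; check Q = 0.6523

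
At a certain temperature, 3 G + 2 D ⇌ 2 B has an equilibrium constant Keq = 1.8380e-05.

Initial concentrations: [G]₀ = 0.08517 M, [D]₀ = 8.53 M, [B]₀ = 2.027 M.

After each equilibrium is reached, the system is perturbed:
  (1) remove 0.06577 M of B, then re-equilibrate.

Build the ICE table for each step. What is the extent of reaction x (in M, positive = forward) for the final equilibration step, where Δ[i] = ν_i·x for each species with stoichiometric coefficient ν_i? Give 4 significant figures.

Q₀ = 91.4 vs Keq = 1.8380e-05 ⇒ Q>K, reverse
Step 1:
                    G           D           B
  Initial     0.08517        8.53       2.027
  Change        2.727       1.818      -1.818
  Equil         2.812       10.35      0.2092
  solve Keq expr → x = -0.9089; check Q = 1.8380e-05
Then remove 0.06577 M of B.
Step 2:
                    G           D           B
  Initial       2.812       10.35      0.1434
  Change     -0.08322    -0.05548     0.05548
  Equil         2.729       10.29      0.1989
  solve Keq expr → x = 0.02774; check Q = 1.8380e-05

x = 0.02774 M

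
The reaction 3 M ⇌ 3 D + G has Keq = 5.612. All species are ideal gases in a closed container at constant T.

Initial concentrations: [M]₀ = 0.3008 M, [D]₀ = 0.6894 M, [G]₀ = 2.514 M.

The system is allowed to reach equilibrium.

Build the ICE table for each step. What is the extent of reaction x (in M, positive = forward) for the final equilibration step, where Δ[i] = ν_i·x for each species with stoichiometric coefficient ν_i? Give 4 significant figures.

x = -0.04235 M

Q₀ = 30.27 vs Keq = 5.612 ⇒ Q>K, reverse
Step 1:
                    M           D           G
  I            0.3008      0.6894       2.514
  C            0.1271     -0.1271    -0.04235
  E            0.4279      0.5623       2.472
  solve Keq expr → x = -0.04235; check Q = 5.612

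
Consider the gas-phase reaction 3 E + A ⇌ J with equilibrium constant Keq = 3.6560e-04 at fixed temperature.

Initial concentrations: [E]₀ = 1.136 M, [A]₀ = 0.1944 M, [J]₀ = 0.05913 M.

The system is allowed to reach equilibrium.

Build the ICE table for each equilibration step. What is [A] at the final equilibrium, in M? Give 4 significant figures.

[A]_eq = 0.2533 M

Q₀ = 0.2075 vs Keq = 3.6560e-04 ⇒ Q>K, reverse
Step 1:
                    E           A           J
  I             1.136      0.1944     0.05913
  C            0.1768     0.05892    -0.05892
  E             1.313      0.2533  2.0952e-04
  solve Keq expr → x = -0.05892; check Q = 3.6560e-04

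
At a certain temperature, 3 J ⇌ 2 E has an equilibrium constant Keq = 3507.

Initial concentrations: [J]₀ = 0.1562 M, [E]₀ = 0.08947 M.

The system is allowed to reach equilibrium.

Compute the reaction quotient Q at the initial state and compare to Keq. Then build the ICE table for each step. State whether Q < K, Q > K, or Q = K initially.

Q₀ = 2.1; Q < K (proceeds forward)

Q₀ = 2.1 vs Keq = 3507 ⇒ Q<K, forward
Step 1:
                  J         E
  I          0.1562   0.08947
  C         -0.1352   0.09016
  E         0.02095    0.1796
  solve Keq expr → x = 0.04508; check Q = 3507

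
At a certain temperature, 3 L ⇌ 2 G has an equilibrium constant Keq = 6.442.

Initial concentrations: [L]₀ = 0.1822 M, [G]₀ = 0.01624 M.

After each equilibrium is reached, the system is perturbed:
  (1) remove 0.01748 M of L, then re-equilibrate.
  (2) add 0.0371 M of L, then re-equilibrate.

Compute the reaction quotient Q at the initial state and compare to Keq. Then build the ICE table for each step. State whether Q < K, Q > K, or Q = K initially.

Q₀ = 0.0436 vs Keq = 6.442 ⇒ Q<K, forward
Step 1:
                   L          G
  I           0.1822    0.01624
  C         -0.08717    0.05811
  E          0.09503    0.07435
  solve Keq expr → x = 0.02906; check Q = 6.442
Then remove 0.01748 M of L.
Step 2:
                   L          G
  I          0.07755    0.07435
  C          0.01108  -0.007385
  E          0.08863    0.06697
  solve Keq expr → x = -0.003693; check Q = 6.442
Then add 0.0371 M of L.
Step 3:
                   L          G
  I           0.1257    0.06697
  C         -0.02367    0.01578
  E           0.1021    0.08275
  solve Keq expr → x = 0.007891; check Q = 6.442

Q₀ = 0.0436; Q < K (proceeds forward)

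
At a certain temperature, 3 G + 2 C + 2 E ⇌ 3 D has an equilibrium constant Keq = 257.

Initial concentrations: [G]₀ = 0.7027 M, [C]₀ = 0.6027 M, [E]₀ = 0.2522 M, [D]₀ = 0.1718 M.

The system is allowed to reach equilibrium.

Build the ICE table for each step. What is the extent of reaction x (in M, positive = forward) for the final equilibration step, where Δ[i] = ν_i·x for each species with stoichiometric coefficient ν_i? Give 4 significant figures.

x = 0.07454 M

Q₀ = 0.6325 vs Keq = 257 ⇒ Q<K, forward
Step 1:
                    G           C           E           D
  I            0.7027      0.6027      0.2522      0.1718
  C           -0.2236     -0.1491     -0.1491      0.2236
  E            0.4791      0.4536      0.1031      0.3954
  solve Keq expr → x = 0.07454; check Q = 257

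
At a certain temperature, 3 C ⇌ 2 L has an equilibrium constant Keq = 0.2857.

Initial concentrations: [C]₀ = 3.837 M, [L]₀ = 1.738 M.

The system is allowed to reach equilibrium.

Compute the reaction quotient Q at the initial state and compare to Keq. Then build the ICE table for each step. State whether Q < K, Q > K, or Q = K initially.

Q₀ = 0.05347 vs Keq = 0.2857 ⇒ Q<K, forward
Step 1:
                  C         L
  I           3.837     1.738
  C          -1.074    0.7163
  E           2.763     2.454
  solve Keq expr → x = 0.3581; check Q = 0.2857

Q₀ = 0.05347; Q < K (proceeds forward)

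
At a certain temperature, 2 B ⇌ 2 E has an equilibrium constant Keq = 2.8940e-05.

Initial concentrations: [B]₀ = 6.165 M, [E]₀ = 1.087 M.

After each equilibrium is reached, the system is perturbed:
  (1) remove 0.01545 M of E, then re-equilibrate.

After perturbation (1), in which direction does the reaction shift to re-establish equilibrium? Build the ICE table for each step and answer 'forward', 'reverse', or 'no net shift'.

Q₀ = 0.03109 vs Keq = 2.8940e-05 ⇒ Q>K, reverse
Step 1:
                  B         E
  Initial     6.165     1.087
  Change      1.048    -1.048
  Equil       7.213    0.0388
  solve Keq expr → x = -0.5241; check Q = 2.8940e-05
Then remove 0.01545 M of E.
Step 2:
                  B         E
  Initial     7.213   0.02335
  Change   -0.01537   0.01537
  Equil       7.198   0.03872
  solve Keq expr → x = 0.007684; check Q = 2.8940e-05

Direction: forward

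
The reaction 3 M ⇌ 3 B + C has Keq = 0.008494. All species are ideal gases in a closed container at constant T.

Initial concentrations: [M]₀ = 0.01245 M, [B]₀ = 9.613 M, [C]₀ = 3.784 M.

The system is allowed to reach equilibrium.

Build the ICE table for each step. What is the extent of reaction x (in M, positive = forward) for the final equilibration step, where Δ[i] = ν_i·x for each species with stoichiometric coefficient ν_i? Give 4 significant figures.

x = -2.676 M

Q₀ = 1.7419e+09 vs Keq = 0.008494 ⇒ Q>K, reverse
Step 1:
                   M          B          C
  I          0.01245      9.613      3.784
  C            8.028     -8.028     -2.676
  E             8.04      1.585      1.108
  solve Keq expr → x = -2.676; check Q = 0.008494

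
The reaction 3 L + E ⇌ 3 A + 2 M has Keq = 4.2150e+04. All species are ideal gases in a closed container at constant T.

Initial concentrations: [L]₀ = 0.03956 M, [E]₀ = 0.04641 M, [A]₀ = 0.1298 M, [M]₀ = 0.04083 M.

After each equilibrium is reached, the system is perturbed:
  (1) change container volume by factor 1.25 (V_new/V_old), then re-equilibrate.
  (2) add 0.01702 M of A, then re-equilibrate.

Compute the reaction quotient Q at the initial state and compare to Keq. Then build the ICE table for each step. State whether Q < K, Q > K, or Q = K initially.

Q₀ = 1.269 vs Keq = 4.2150e+04 ⇒ Q<K, forward
Step 1:
                  L         E         A         M
  I         0.03956   0.04641    0.1298   0.04083
  C        -0.03715  -0.01238   0.03715   0.02477
  E        0.002408   0.03403     0.167    0.0656
  solve Keq expr → x = 0.01238; check Q = 4.2150e+04
Then change container volume by factor 1.25 (V_new/V_old).
Step 2:
                  L         E         A         M
  I        0.001926   0.02722    0.1336   0.05248
  C       -1.3331e-04 -4.4435e-05 1.3331e-04 8.8870e-05
  E        0.001793   0.02718    0.1337   0.05257
  solve Keq expr → x = 4.4435e-05; check Q = 4.2150e+04
Then add 0.01702 M of A.
Step 3:
                  L         E         A         M
  I        0.001793   0.02718    0.1507   0.05257
  C       2.1976e-04 7.3253e-05 -2.1976e-04 -1.4651e-04
  E        0.002013   0.02725    0.1505   0.05242
  solve Keq expr → x = -7.3253e-05; check Q = 4.2150e+04

Q₀ = 1.269; Q < K (proceeds forward)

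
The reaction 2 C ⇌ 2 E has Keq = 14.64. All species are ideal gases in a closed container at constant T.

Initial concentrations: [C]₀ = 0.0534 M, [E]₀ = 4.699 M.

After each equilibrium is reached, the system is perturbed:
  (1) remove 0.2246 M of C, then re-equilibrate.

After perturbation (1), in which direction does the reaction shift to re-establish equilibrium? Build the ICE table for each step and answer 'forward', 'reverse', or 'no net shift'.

Q₀ = 7743 vs Keq = 14.64 ⇒ Q>K, reverse
Step 1:
                   C          E
  I           0.0534      4.699
  C           0.9313    -0.9313
  E           0.9847      3.768
  solve Keq expr → x = -0.4657; check Q = 14.64
Then remove 0.2246 M of C.
Step 2:
                   C          E
  I           0.7601      3.768
  C           0.1781    -0.1781
  E           0.9382       3.59
  solve Keq expr → x = -0.08903; check Q = 14.64

Direction: reverse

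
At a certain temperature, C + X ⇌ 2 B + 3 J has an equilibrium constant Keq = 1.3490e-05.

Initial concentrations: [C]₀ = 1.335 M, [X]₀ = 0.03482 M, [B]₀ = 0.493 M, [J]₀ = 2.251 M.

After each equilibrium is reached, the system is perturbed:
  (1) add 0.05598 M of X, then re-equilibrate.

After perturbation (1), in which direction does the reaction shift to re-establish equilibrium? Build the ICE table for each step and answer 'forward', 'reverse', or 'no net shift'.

Q₀ = 59.64 vs Keq = 1.3490e-05 ⇒ Q>K, reverse
Step 1:
                   C          X          B          J
  I            1.335    0.03482      0.493      2.251
  C           0.2458     0.2458    -0.4917    -0.7375
  E            1.581     0.2807   0.001314      1.513
  solve Keq expr → x = -0.2458; check Q = 1.3490e-05
Then add 0.05598 M of X.
Step 2:
                   C          X          B          J
  I            1.581     0.3366   0.001314      1.513
  C       -6.2328e-05 -6.2328e-05 1.2466e-04 1.8698e-04
  E            1.581     0.3366   0.001439      1.514
  solve Keq expr → x = 6.2328e-05; check Q = 1.3490e-05

Direction: forward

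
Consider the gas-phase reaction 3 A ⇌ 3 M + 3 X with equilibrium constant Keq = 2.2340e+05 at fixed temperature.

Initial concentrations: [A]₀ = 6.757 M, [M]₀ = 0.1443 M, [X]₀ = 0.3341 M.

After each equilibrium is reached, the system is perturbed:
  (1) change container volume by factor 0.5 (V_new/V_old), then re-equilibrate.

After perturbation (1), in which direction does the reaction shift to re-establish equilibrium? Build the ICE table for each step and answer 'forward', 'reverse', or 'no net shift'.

Direction: reverse

Q₀ = 3.6322e-07 vs Keq = 2.2340e+05 ⇒ Q<K, forward
Step 1:
                  A         M         X
  Initial     6.757    0.1443    0.3341
  Change     -6.096     6.096     6.096
  Equil      0.6612      6.24      6.43
  solve Keq expr → x = 2.032; check Q = 2.2340e+05
Then change container volume by factor 0.5 (V_new/V_old).
Step 2:
                  A         M         X
  Initial     1.322     12.48     12.86
  Change     0.9432   -0.9432   -0.9432
  Equil       2.266     11.54     11.92
  solve Keq expr → x = -0.3144; check Q = 2.2340e+05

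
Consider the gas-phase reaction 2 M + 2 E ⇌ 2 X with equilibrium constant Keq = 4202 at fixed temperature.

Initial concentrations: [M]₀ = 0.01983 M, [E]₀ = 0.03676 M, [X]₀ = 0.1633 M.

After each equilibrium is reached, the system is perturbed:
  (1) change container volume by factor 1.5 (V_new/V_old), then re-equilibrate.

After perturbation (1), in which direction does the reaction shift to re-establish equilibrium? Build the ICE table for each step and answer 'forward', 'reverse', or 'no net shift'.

Direction: reverse

Q₀ = 5.0185e+04 vs Keq = 4202 ⇒ Q>K, reverse
Step 1:
                  M         E         X
  I         0.01983   0.03676    0.1633
  C         0.01955   0.01955  -0.01955
  E         0.03938   0.05631    0.1437
  solve Keq expr → x = -0.009775; check Q = 4202
Then change container volume by factor 1.5 (V_new/V_old).
Step 2:
                  M         E         X
  I         0.02625   0.03754   0.09583
  C        0.005796  0.005796 -0.005796
  E         0.03205   0.04334   0.09004
  solve Keq expr → x = -0.002898; check Q = 4202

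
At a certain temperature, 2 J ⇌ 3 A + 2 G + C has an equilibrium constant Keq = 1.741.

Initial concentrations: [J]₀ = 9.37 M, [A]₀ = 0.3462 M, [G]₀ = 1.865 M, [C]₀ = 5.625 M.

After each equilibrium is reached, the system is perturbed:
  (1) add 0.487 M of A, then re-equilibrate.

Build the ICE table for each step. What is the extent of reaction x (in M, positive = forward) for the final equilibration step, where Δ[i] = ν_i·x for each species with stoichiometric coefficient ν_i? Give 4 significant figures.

Q₀ = 0.009247 vs Keq = 1.741 ⇒ Q<K, forward
Step 1:
                  J         A         G         C
  I            9.37    0.3462     1.865     5.625
  C         -0.7476     1.121    0.7476    0.3738
  E           8.622     1.468     2.613     5.999
  solve Keq expr → x = 0.3738; check Q = 1.741
Then add 0.487 M of A.
Step 2:
                  J         A         G         C
  I           8.622     1.955     2.613     5.999
  C          0.2352   -0.3529   -0.2352   -0.1176
  E           8.858     1.602     2.377     5.881
  solve Keq expr → x = -0.1176; check Q = 1.741

x = -0.1176 M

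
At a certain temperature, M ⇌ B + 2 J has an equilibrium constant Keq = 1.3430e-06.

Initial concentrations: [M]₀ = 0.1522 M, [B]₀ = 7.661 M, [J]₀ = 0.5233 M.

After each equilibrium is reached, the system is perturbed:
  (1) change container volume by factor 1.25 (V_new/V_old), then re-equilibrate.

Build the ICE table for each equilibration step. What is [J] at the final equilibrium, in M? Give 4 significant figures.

Q₀ = 13.78 vs Keq = 1.3430e-06 ⇒ Q>K, reverse
Step 1:
                    M           B           J
  init         0.1522       7.661      0.5233
  Δ            0.2615     -0.2615      -0.523
  eq           0.4137       7.399  2.7402e-04
  solve Keq expr → x = -0.2615; check Q = 1.3430e-06
Then change container volume by factor 1.25 (V_new/V_old).
Step 2:
                    M           B           J
  init          0.331        5.92  2.1922e-04
  Δ       -2.7396e-05  2.7396e-05  5.4793e-05
  eq           0.3309        5.92  2.7401e-04
  solve Keq expr → x = 2.7396e-05; check Q = 1.3430e-06

[J]_eq = 2.7401e-04 M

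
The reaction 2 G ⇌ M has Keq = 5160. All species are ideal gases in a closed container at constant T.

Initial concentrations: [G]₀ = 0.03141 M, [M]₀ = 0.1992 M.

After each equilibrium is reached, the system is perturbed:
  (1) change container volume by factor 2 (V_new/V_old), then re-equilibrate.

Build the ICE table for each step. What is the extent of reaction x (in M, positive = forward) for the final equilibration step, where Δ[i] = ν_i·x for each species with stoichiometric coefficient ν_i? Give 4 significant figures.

Q₀ = 201.9 vs Keq = 5160 ⇒ Q<K, forward
Step 1:
                  G         M
  init      0.03141    0.1992
  Δ          -0.025    0.0125
  eq       0.006405    0.2117
  solve Keq expr → x = 0.0125; check Q = 5160
Then change container volume by factor 2 (V_new/V_old).
Step 2:
                  G         M
  init     0.003203    0.1059
  Δ        0.001313 -6.5626e-04
  eq       0.004515    0.1052
  solve Keq expr → x = -6.5626e-04; check Q = 5160

x = -6.5626e-04 M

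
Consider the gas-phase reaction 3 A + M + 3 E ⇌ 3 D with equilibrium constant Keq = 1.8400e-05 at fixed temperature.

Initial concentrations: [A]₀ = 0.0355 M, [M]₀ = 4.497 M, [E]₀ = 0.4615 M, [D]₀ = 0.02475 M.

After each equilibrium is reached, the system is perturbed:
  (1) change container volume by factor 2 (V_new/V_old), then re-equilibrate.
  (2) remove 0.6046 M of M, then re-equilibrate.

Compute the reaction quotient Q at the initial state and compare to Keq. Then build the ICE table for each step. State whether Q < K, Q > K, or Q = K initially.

Q₀ = 0.7667; Q > K (proceeds reverse)

Q₀ = 0.7667 vs Keq = 1.8400e-05 ⇒ Q>K, reverse
Step 1:
                  A         M         E         D
  init       0.0355     4.497    0.4615   0.02475
  Δ          0.0235  0.007834    0.0235   -0.0235
  eq          0.059     4.505     0.485  0.001248
  solve Keq expr → x = -0.007834; check Q = 1.8400e-05
Then change container volume by factor 2 (V_new/V_old).
Step 2:
                  A         M         E         D
  init       0.0295     2.252    0.2425 6.2385e-04
  Δ       3.7276e-04 1.2425e-04 3.7276e-04 -3.7276e-04
  eq        0.02987     2.253    0.2429 2.5109e-04
  solve Keq expr → x = -1.2425e-04; check Q = 1.8400e-05
Then remove 0.6046 M of M.
Step 3:
                  A         M         E         D
  init      0.02987     1.648    0.2429 2.5109e-04
  Δ       2.4632e-05 8.2107e-06 2.4632e-05 -2.4632e-05
  eq         0.0299     1.648    0.2429 2.2646e-04
  solve Keq expr → x = -8.2107e-06; check Q = 1.8400e-05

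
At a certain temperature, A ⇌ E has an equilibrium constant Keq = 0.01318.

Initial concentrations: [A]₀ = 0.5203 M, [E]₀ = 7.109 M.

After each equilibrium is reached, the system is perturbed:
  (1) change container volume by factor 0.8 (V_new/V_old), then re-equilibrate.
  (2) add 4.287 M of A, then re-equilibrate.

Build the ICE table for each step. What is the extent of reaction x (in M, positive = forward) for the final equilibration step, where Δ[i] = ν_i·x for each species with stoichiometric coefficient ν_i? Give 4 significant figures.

Q₀ = 13.66 vs Keq = 0.01318 ⇒ Q>K, reverse
Step 1:
                  A         E
  init       0.5203     7.109
  Δ            7.01     -7.01
  eq           7.53   0.09925
  solve Keq expr → x = -7.01; check Q = 0.01318
Then change container volume by factor 0.8 (V_new/V_old).
Step 2:
                  A         E
  init        9.413    0.1241
  Δ               0         0
  eq          9.413    0.1241
  solve Keq expr → x = 0; check Q = 0.01318
Then add 4.287 M of A.
Step 3:
                  A         E
  init         13.7    0.1241
  Δ        -0.05577   0.05577
  eq          13.64    0.1798
  solve Keq expr → x = 0.05577; check Q = 0.01318

x = 0.05577 M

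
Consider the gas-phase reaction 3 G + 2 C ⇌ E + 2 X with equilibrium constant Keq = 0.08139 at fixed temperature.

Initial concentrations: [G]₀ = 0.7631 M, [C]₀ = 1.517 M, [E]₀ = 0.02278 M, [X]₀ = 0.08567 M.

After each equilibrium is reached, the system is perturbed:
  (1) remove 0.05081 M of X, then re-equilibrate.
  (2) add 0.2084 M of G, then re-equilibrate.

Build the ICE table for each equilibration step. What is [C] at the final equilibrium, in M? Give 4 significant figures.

Q₀ = 1.6349e-04 vs Keq = 0.08139 ⇒ Q<K, forward
Step 1:
                  G         C         E         X
  I          0.7631     1.517   0.02278   0.08567
  C         -0.3226   -0.2151    0.1075    0.2151
  E          0.4405     1.302    0.1303    0.3008
  solve Keq expr → x = 0.1075; check Q = 0.08139
Then remove 0.05081 M of X.
Step 2:
                  G         C         E         X
  I          0.4405     1.302    0.1303    0.2499
  C        -0.02359  -0.01573  0.007864   0.01573
  E          0.4169     1.286    0.1382    0.2657
  solve Keq expr → x = 0.007864; check Q = 0.08139
Then add 0.2084 M of G.
Step 3:
                  G         C         E         X
  I          0.6253     1.286    0.1382    0.2657
  C        -0.09397  -0.06265   0.03132   0.06265
  E          0.5313     1.224    0.1695    0.3283
  solve Keq expr → x = 0.03132; check Q = 0.08139

[C]_eq = 1.224 M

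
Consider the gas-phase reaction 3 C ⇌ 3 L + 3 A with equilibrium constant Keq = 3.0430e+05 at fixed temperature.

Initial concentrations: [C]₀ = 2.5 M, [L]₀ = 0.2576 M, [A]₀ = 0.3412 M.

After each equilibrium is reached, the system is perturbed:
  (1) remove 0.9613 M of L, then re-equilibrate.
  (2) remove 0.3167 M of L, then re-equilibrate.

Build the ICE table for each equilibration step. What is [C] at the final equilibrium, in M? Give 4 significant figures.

[C]_eq = 0.05878 M

Q₀ = 4.3455e-05 vs Keq = 3.0430e+05 ⇒ Q<K, forward
Step 1:
                   C          L          A
  Initial        2.5     0.2576     0.3412
  Change      -2.392      2.392      2.392
  Equil       0.1077       2.65      2.734
  solve Keq expr → x = 0.7974; check Q = 3.0430e+05
Then remove 0.9613 M of L.
Step 2:
                   C          L          A
  Initial     0.1077      1.689      2.734
  Change    -0.03664    0.03664    0.03664
  Equil      0.07105      1.725       2.77
  solve Keq expr → x = 0.01221; check Q = 3.0430e+05
Then remove 0.3167 M of L.
Step 3:
                   C          L          A
  Initial    0.07105      1.409       2.77
  Change    -0.01228    0.01228    0.01228
  Equil      0.05878      1.421      2.782
  solve Keq expr → x = 0.004093; check Q = 3.0430e+05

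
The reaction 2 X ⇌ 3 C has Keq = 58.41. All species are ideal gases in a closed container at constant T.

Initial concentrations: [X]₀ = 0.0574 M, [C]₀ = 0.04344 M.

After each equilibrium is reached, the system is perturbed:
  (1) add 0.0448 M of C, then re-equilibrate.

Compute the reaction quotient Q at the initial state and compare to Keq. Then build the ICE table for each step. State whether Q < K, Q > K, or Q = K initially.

Q₀ = 0.02488 vs Keq = 58.41 ⇒ Q<K, forward
Step 1:
                    X           C
  Initial      0.0574     0.04344
  Change     -0.05188     0.07781
  Equil      0.005525      0.1213
  solve Keq expr → x = 0.02594; check Q = 58.41
Then add 0.0448 M of C.
Step 2:
                    X           C
  Initial    0.005525      0.1661
  Change     0.002975   -0.004462
  Equil      0.008499      0.1616
  solve Keq expr → x = -0.001487; check Q = 58.41

Q₀ = 0.02488; Q < K (proceeds forward)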